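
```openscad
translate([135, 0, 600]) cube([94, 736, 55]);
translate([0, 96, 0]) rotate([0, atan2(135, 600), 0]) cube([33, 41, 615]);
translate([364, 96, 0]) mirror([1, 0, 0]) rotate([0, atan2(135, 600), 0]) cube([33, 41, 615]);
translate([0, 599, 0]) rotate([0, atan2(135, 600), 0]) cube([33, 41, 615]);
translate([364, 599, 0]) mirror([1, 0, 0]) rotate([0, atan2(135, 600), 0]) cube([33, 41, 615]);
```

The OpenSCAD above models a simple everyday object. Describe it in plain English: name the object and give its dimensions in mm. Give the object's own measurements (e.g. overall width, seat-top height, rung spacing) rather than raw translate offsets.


A sawhorse. A 94×736×55 mm beam (x, y, z) sits on two A-frame leg pairs. Each pair is two raked legs of 33×41 mm section (41 mm along y) splaying symmetrically in x. Each leg rises 600 mm vertically over 135 mm of horizontal reach and is 615 mm long along its own axis. Every leg's outer bottom edge rests on the floor and its outer top edge meets a bottom edge of the beam — the left legs (tilting toward +x) meet the beam's −x bottom edge, the right legs (their mirror images, tilting toward −x) meet its +x bottom edge — so the leg tops tuck under the beam, the beam's underside is 600 mm above the floor, and the feet are 364 mm apart outside-to-outside with the beam centred between them. The two leg pairs are set in 96 mm from either end of the beam.


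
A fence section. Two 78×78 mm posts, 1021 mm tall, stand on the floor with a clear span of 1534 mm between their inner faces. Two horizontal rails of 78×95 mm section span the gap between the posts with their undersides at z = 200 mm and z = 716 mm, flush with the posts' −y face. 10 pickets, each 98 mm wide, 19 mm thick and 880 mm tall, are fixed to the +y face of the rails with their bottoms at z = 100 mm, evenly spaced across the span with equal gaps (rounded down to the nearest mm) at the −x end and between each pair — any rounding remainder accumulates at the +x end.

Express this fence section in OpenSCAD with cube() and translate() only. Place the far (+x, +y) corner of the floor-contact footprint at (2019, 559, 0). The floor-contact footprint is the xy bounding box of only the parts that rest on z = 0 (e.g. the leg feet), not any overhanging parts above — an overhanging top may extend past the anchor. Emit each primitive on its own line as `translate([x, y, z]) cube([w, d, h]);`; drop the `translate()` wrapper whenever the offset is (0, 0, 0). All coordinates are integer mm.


translate([329, 481, 0]) cube([78, 78, 1021]);
translate([1941, 481, 0]) cube([78, 78, 1021]);
translate([407, 481, 200]) cube([1534, 78, 95]);
translate([407, 481, 716]) cube([1534, 78, 95]);
translate([457, 559, 100]) cube([98, 19, 880]);
translate([605, 559, 100]) cube([98, 19, 880]);
translate([753, 559, 100]) cube([98, 19, 880]);
translate([901, 559, 100]) cube([98, 19, 880]);
translate([1049, 559, 100]) cube([98, 19, 880]);
translate([1197, 559, 100]) cube([98, 19, 880]);
translate([1345, 559, 100]) cube([98, 19, 880]);
translate([1493, 559, 100]) cube([98, 19, 880]);
translate([1641, 559, 100]) cube([98, 19, 880]);
translate([1789, 559, 100]) cube([98, 19, 880]);


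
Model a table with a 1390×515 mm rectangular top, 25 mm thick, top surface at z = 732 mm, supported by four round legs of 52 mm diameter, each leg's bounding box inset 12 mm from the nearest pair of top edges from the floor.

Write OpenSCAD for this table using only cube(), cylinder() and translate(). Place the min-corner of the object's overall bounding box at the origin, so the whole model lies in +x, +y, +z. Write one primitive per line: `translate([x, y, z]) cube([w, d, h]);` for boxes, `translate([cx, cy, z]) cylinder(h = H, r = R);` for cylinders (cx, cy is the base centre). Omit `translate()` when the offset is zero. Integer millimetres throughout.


translate([0, 0, 707]) cube([1390, 515, 25]);
translate([38, 38, 0]) cylinder(h = 707, r = 26);
translate([1352, 38, 0]) cylinder(h = 707, r = 26);
translate([38, 477, 0]) cylinder(h = 707, r = 26);
translate([1352, 477, 0]) cylinder(h = 707, r = 26);


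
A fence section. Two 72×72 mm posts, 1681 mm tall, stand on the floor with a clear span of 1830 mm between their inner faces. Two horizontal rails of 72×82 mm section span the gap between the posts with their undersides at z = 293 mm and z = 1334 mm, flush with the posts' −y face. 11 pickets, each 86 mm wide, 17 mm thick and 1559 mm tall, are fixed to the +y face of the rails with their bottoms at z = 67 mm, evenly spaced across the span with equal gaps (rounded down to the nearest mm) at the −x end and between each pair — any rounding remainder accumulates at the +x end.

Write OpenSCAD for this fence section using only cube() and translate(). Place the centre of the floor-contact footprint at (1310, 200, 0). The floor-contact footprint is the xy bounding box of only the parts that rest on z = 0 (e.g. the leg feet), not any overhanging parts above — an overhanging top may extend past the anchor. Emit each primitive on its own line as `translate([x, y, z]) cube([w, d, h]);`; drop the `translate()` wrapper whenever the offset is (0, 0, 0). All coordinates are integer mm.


translate([323, 164, 0]) cube([72, 72, 1681]);
translate([2225, 164, 0]) cube([72, 72, 1681]);
translate([395, 164, 293]) cube([1830, 72, 82]);
translate([395, 164, 1334]) cube([1830, 72, 82]);
translate([468, 236, 67]) cube([86, 17, 1559]);
translate([627, 236, 67]) cube([86, 17, 1559]);
translate([786, 236, 67]) cube([86, 17, 1559]);
translate([945, 236, 67]) cube([86, 17, 1559]);
translate([1104, 236, 67]) cube([86, 17, 1559]);
translate([1263, 236, 67]) cube([86, 17, 1559]);
translate([1422, 236, 67]) cube([86, 17, 1559]);
translate([1581, 236, 67]) cube([86, 17, 1559]);
translate([1740, 236, 67]) cube([86, 17, 1559]);
translate([1899, 236, 67]) cube([86, 17, 1559]);
translate([2058, 236, 67]) cube([86, 17, 1559]);


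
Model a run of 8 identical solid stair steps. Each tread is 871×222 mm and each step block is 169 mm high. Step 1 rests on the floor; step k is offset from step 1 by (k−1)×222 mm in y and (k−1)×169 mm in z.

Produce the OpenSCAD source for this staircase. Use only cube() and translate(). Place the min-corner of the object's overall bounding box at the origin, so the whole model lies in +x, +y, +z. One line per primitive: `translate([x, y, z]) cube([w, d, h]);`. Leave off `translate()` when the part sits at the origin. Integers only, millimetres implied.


cube([871, 222, 169]);
translate([0, 222, 169]) cube([871, 222, 169]);
translate([0, 444, 338]) cube([871, 222, 169]);
translate([0, 666, 507]) cube([871, 222, 169]);
translate([0, 888, 676]) cube([871, 222, 169]);
translate([0, 1110, 845]) cube([871, 222, 169]);
translate([0, 1332, 1014]) cube([871, 222, 169]);
translate([0, 1554, 1183]) cube([871, 222, 169]);


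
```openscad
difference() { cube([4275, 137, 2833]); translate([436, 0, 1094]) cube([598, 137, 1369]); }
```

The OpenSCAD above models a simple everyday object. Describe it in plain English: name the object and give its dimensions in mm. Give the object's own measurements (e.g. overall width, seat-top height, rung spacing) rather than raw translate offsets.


A wall 4275 mm long (x), 137 mm thick (y), 2833 mm tall, with a rectangular window opening cut through it. The opening is 598 mm wide and 1369 mm tall; its sill is at z = 1094 mm and its near (−x) edge is 436 mm from the wall's −x end. The opening passes through the full wall thickness.


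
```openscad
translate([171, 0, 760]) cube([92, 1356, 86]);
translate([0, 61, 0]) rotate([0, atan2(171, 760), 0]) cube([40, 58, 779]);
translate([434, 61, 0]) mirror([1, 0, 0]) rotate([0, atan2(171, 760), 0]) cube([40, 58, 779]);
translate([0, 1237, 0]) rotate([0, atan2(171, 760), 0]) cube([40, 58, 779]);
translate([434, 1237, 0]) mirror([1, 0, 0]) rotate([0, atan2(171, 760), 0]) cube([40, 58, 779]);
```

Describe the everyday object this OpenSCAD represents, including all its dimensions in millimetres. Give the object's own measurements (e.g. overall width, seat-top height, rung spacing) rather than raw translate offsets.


A sawhorse. A 92×1356×86 mm beam (x, y, z) sits on two A-frame leg pairs. Each pair is two raked legs of 40×58 mm section (58 mm along y) splaying symmetrically in x. Each leg rises 760 mm vertically over 171 mm of horizontal reach and is 779 mm long along its own axis. Every leg's outer bottom edge rests on the floor and its outer top edge meets a bottom edge of the beam — the left legs (tilting toward +x) meet the beam's −x bottom edge, the right legs (their mirror images, tilting toward −x) meet its +x bottom edge — so the leg tops tuck under the beam, the beam's underside is 760 mm above the floor, and the feet are 434 mm apart outside-to-outside with the beam centred between them. The two leg pairs are set in 61 mm from either end of the beam.


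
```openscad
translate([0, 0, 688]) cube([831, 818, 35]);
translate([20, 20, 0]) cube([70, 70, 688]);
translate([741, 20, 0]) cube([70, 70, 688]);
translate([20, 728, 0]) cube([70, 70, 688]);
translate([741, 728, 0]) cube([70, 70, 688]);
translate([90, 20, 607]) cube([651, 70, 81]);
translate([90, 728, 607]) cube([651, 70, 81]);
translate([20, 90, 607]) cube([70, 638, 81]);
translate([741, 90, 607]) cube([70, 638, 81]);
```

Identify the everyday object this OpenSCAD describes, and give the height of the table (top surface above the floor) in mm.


A table. The table height is 723 mm.

A 831×818×35 slab sits at z = 688 on four 70 mm square posts — a table. The top surface is at 688 + 35 = 723 mm.


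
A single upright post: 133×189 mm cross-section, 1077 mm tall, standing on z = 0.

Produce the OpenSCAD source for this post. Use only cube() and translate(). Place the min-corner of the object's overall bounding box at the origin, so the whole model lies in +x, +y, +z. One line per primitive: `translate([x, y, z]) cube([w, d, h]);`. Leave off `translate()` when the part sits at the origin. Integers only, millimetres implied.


cube([133, 189, 1077]);


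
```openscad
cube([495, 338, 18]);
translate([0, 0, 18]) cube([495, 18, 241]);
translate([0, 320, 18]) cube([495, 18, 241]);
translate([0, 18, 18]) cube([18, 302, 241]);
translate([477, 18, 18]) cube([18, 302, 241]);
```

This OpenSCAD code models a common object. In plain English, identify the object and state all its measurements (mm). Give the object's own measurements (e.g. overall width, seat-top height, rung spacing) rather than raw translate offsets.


An open-topped rectangular box: outside dimensions 495×338×259 mm, with a uniform wall and base thickness of 18 mm. The base is a full 495×338 slab on the floor; four walls sit on top of the base. The front and back walls (the −y and +y sides) span the full width; the two side walls fit between them.


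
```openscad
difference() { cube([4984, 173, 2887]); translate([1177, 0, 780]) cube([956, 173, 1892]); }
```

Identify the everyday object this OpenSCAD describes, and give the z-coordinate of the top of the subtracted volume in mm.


A wall with a window opening. The window head height is 2672 mm.

A wall with a rectangular opening subtracted — a window. Sill at z = 780, opening 1892 mm tall, so the head is at 780 + 1892 = 2672 mm.


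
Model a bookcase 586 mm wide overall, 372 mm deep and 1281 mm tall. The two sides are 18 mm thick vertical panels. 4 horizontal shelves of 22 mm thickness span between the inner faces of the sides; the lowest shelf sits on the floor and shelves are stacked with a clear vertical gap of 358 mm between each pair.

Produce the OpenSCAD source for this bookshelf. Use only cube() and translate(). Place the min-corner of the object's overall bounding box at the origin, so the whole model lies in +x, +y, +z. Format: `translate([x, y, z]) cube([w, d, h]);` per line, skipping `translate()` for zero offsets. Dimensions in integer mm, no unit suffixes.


cube([18, 372, 1281]);
translate([568, 0, 0]) cube([18, 372, 1281]);
translate([18, 0, 0]) cube([550, 372, 22]);
translate([18, 0, 380]) cube([550, 372, 22]);
translate([18, 0, 760]) cube([550, 372, 22]);
translate([18, 0, 1140]) cube([550, 372, 22]);


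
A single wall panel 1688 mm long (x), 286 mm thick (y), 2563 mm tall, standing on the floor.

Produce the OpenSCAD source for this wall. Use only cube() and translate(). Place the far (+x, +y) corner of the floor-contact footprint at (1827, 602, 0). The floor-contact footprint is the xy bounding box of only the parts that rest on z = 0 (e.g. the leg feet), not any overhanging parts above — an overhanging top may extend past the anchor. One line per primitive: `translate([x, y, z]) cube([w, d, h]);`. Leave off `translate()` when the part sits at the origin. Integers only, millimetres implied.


translate([139, 316, 0]) cube([1688, 286, 2563]);


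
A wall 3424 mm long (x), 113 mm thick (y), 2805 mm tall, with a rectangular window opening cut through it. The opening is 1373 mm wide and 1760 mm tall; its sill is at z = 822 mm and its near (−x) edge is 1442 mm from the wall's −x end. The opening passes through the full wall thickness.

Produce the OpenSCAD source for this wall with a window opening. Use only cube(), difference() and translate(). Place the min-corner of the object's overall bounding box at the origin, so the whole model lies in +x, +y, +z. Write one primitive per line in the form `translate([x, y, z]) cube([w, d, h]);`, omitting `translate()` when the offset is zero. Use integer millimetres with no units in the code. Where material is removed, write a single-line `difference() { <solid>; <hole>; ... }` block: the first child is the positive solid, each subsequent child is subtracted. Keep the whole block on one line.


difference() { cube([3424, 113, 2805]); translate([1442, 0, 822]) cube([1373, 113, 1760]); }


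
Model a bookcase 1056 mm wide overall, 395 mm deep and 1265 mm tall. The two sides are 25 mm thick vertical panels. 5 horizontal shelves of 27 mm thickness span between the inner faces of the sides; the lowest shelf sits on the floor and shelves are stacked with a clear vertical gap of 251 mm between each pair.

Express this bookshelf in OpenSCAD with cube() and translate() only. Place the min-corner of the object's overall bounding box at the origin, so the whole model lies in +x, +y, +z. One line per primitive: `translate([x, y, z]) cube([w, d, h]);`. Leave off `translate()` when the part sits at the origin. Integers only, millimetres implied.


cube([25, 395, 1265]);
translate([1031, 0, 0]) cube([25, 395, 1265]);
translate([25, 0, 0]) cube([1006, 395, 27]);
translate([25, 0, 278]) cube([1006, 395, 27]);
translate([25, 0, 556]) cube([1006, 395, 27]);
translate([25, 0, 834]) cube([1006, 395, 27]);
translate([25, 0, 1112]) cube([1006, 395, 27]);


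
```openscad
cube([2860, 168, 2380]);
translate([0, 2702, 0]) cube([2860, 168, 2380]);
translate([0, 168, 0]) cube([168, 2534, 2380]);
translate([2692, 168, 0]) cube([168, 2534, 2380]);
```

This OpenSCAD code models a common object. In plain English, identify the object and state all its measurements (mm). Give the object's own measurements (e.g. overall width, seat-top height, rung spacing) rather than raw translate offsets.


The wall frame of a small rectangular building: four walls, each 2380 mm tall and 168 mm thick, enclosing a footprint 2860 mm (x) by 2870 mm (y) outside-to-outside, with no floor or roof. The front and back walls (the −y and +y sides) span the full width; the two side walls fit between them.


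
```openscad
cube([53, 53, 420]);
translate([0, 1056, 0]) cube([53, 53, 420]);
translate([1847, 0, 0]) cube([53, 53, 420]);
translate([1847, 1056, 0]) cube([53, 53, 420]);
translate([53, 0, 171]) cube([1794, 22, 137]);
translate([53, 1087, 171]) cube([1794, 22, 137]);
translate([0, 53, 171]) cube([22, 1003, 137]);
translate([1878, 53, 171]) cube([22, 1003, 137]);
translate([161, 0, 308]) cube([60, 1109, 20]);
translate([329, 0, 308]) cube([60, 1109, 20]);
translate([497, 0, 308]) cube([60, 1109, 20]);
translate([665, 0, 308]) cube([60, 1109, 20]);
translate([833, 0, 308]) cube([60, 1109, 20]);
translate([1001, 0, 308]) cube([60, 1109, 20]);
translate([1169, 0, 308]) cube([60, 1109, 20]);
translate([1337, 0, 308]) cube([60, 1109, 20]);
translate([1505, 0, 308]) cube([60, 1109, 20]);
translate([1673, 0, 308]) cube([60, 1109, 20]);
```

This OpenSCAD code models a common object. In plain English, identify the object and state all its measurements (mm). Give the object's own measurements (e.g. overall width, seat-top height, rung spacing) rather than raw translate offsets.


A bed frame 1900 mm long (x) by 1109 mm wide (y). Four 53×53 mm corner posts, 420 mm tall, at the corners of the footprint. Four rails of 22 mm thickness and 137 mm height run between adjacent posts with their undersides at z = 171 mm, their outer faces flush with the outside of the frame (the two x-running rails run between the posts' inner faces; the two y-running rails run between the posts' inner faces). 10 slats, each 60 mm wide (x) and 20 mm thick, lie across the top of the two x-running rails, running the full 1109 mm width of the frame in y; along x they sit between the end posts with a 108 mm gap after the −x posts and between neighbouring slats, leaving 114 mm before the +x posts.


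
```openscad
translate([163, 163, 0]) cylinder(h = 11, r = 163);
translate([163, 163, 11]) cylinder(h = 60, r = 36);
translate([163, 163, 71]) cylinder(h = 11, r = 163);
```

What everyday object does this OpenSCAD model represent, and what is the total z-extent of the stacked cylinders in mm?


A spool. The overall height is 82 mm.

Three coaxial cylinders, large–small–large — a spool. Two 11 mm flanges and a 60 mm core give 11 + 60 + 11 = 82 mm.


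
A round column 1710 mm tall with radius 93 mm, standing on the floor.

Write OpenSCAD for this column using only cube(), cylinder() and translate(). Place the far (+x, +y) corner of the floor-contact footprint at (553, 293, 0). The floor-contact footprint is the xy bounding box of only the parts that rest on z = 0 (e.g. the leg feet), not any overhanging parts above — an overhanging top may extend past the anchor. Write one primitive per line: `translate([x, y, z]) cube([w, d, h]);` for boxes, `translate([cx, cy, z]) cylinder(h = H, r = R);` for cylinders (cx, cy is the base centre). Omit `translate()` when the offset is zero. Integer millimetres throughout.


translate([460, 200, 0]) cylinder(h = 1710, r = 93);


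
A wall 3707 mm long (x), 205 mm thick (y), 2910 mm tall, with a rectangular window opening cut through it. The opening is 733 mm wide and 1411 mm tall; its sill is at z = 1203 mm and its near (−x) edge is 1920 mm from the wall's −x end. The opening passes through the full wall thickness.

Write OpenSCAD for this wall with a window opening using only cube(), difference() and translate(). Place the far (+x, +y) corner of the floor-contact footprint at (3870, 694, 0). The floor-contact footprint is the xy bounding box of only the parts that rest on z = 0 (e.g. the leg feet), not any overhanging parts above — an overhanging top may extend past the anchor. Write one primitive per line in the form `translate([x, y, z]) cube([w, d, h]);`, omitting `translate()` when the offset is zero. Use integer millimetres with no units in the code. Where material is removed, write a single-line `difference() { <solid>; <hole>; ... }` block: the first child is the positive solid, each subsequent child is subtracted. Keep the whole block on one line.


difference() { translate([163, 489, 0]) cube([3707, 205, 2910]); translate([2083, 489, 1203]) cube([733, 205, 1411]); }


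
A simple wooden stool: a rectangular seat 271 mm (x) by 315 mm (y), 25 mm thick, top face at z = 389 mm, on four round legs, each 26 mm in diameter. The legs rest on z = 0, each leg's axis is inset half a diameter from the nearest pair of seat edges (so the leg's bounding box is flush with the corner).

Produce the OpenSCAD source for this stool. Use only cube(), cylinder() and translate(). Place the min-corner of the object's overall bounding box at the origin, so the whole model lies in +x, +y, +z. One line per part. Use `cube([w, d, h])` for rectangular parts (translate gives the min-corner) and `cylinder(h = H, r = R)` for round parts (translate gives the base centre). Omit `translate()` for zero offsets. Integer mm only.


// leg_h = 389 - 25 = 364
translate([0, 0, 364]) cube([271, 315, 25]);
translate([13, 13, 0]) cylinder(h = 364, r = 13);
translate([258, 13, 0]) cylinder(h = 364, r = 13);
translate([13, 302, 0]) cylinder(h = 364, r = 13);
translate([258, 302, 0]) cylinder(h = 364, r = 13);


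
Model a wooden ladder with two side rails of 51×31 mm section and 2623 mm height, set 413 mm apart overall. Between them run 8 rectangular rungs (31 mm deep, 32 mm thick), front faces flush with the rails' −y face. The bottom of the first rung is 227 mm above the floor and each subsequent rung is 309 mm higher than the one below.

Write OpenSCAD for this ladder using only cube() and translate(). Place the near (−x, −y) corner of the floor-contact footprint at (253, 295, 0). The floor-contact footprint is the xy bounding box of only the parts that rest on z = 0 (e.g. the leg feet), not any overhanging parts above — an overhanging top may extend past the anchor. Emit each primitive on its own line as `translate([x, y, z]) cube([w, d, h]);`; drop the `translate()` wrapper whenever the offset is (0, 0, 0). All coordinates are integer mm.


translate([253, 295, 0]) cube([51, 31, 2623]);
translate([615, 295, 0]) cube([51, 31, 2623]);
translate([304, 295, 227]) cube([311, 31, 32]);
translate([304, 295, 536]) cube([311, 31, 32]);
translate([304, 295, 845]) cube([311, 31, 32]);
translate([304, 295, 1154]) cube([311, 31, 32]);
translate([304, 295, 1463]) cube([311, 31, 32]);
translate([304, 295, 1772]) cube([311, 31, 32]);
translate([304, 295, 2081]) cube([311, 31, 32]);
translate([304, 295, 2390]) cube([311, 31, 32]);


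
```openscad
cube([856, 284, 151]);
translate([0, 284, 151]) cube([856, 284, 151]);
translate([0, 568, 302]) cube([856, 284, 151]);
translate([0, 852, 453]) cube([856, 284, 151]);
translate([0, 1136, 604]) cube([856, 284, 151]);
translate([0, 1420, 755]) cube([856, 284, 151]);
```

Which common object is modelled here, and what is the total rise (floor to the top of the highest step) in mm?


A staircase. The total rise is 906 mm.

6 identical blocks, each offset up and back from the previous — a staircase. Each step is 151 mm tall and there are 6 of them, so the total rise is 6 × 151 = 906 mm.


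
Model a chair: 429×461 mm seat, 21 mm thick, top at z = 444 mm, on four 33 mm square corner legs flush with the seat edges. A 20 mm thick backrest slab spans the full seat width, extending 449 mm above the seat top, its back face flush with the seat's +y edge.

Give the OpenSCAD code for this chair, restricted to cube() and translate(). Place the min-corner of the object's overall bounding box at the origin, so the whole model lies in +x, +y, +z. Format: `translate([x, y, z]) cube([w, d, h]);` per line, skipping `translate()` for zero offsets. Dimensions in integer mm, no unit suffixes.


translate([0, 0, 423]) cube([429, 461, 21]);
cube([33, 33, 423]);
translate([396, 0, 0]) cube([33, 33, 423]);
translate([0, 428, 0]) cube([33, 33, 423]);
translate([396, 428, 0]) cube([33, 33, 423]);
translate([0, 441, 444]) cube([429, 20, 449]);


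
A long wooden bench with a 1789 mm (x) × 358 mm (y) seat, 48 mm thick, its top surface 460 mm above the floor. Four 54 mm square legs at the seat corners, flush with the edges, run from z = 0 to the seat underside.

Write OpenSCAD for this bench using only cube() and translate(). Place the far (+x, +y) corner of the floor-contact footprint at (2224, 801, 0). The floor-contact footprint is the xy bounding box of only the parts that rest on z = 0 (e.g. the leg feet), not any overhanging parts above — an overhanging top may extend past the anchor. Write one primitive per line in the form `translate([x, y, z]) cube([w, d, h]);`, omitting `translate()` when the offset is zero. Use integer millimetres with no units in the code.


translate([435, 443, 412]) cube([1789, 358, 48]);
translate([435, 443, 0]) cube([54, 54, 412]);
translate([435, 747, 0]) cube([54, 54, 412]);
translate([2170, 443, 0]) cube([54, 54, 412]);
translate([2170, 747, 0]) cube([54, 54, 412]);


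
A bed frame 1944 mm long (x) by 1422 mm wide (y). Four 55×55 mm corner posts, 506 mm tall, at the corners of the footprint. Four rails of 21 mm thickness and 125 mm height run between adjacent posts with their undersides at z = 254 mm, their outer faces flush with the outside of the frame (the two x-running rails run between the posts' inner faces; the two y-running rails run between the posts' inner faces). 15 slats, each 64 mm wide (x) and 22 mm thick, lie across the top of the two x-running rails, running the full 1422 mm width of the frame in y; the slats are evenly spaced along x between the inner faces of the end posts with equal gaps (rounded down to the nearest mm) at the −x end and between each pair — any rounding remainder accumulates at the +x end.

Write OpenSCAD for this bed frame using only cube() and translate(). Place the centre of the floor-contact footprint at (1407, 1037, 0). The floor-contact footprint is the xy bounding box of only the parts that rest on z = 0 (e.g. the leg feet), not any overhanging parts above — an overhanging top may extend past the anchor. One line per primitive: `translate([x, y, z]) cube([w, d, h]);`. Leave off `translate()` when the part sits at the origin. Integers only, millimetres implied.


translate([435, 326, 0]) cube([55, 55, 506]);
translate([435, 1693, 0]) cube([55, 55, 506]);
translate([2324, 326, 0]) cube([55, 55, 506]);
translate([2324, 1693, 0]) cube([55, 55, 506]);
translate([490, 326, 254]) cube([1834, 21, 125]);
translate([490, 1727, 254]) cube([1834, 21, 125]);
translate([435, 381, 254]) cube([21, 1312, 125]);
translate([2358, 381, 254]) cube([21, 1312, 125]);
translate([544, 326, 379]) cube([64, 1422, 22]);
translate([662, 326, 379]) cube([64, 1422, 22]);
translate([780, 326, 379]) cube([64, 1422, 22]);
translate([898, 326, 379]) cube([64, 1422, 22]);
translate([1016, 326, 379]) cube([64, 1422, 22]);
translate([1134, 326, 379]) cube([64, 1422, 22]);
translate([1252, 326, 379]) cube([64, 1422, 22]);
translate([1370, 326, 379]) cube([64, 1422, 22]);
translate([1488, 326, 379]) cube([64, 1422, 22]);
translate([1606, 326, 379]) cube([64, 1422, 22]);
translate([1724, 326, 379]) cube([64, 1422, 22]);
translate([1842, 326, 379]) cube([64, 1422, 22]);
translate([1960, 326, 379]) cube([64, 1422, 22]);
translate([2078, 326, 379]) cube([64, 1422, 22]);
translate([2196, 326, 379]) cube([64, 1422, 22]);


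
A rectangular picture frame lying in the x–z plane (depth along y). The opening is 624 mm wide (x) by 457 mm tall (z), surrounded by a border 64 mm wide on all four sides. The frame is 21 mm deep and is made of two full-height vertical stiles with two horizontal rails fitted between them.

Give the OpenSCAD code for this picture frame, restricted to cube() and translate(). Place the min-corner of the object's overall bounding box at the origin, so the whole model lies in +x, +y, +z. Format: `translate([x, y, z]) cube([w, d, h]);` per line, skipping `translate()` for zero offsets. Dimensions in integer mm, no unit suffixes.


cube([64, 21, 585]);
translate([688, 0, 0]) cube([64, 21, 585]);
translate([64, 0, 0]) cube([624, 21, 64]);
translate([64, 0, 521]) cube([624, 21, 64]);


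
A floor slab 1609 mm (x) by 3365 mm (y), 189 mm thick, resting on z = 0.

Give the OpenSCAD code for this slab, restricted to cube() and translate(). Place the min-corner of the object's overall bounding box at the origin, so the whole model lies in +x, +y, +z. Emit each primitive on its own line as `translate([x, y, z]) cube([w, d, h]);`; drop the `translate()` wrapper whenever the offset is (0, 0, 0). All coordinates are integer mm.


cube([1609, 3365, 189]);


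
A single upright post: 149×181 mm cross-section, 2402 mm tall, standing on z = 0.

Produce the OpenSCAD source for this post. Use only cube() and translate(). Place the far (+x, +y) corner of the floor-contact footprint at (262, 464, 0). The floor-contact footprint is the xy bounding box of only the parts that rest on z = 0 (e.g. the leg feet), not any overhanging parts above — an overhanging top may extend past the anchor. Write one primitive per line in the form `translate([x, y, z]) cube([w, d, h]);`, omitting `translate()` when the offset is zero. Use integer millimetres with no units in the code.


translate([113, 283, 0]) cube([149, 181, 2402]);


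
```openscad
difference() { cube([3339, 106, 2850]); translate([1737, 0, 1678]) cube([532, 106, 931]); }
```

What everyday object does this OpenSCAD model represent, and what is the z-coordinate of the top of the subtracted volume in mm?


A wall with a window opening. The window head height is 2609 mm.

A wall with a rectangular opening subtracted — a window. Sill at z = 1678, opening 931 mm tall, so the head is at 1678 + 931 = 2609 mm.


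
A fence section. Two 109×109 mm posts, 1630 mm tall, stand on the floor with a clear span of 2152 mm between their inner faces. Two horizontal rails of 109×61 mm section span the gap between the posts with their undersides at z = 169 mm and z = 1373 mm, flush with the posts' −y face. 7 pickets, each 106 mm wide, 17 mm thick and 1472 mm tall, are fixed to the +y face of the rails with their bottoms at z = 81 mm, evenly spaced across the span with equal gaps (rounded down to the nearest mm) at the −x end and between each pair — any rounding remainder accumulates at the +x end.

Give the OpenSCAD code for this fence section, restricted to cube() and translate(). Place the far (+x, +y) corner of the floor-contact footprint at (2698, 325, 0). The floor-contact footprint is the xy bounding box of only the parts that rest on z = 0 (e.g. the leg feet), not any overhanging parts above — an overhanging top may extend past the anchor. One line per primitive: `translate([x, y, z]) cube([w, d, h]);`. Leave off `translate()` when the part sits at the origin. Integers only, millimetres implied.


translate([328, 216, 0]) cube([109, 109, 1630]);
translate([2589, 216, 0]) cube([109, 109, 1630]);
translate([437, 216, 169]) cube([2152, 109, 61]);
translate([437, 216, 1373]) cube([2152, 109, 61]);
translate([613, 325, 81]) cube([106, 17, 1472]);
translate([895, 325, 81]) cube([106, 17, 1472]);
translate([1177, 325, 81]) cube([106, 17, 1472]);
translate([1459, 325, 81]) cube([106, 17, 1472]);
translate([1741, 325, 81]) cube([106, 17, 1472]);
translate([2023, 325, 81]) cube([106, 17, 1472]);
translate([2305, 325, 81]) cube([106, 17, 1472]);


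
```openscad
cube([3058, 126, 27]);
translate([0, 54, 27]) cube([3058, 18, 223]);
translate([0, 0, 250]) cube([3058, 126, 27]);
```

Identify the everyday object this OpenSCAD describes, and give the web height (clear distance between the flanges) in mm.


An I-beam. The web height is 223 mm.

Two wide flanges with a thin centred web — an I-beam. Overall 277 mm minus two 27 mm flanges gives a web of 277 − 2·27 = 223 mm.


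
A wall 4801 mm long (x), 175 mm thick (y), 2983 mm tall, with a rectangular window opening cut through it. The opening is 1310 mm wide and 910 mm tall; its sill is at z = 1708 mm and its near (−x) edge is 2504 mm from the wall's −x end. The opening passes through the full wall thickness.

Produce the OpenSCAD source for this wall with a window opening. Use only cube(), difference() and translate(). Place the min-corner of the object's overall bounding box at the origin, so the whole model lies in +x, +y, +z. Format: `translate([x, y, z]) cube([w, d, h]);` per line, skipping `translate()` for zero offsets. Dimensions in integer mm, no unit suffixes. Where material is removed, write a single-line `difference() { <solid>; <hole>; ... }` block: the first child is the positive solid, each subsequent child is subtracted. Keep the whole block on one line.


difference() { cube([4801, 175, 2983]); translate([2504, 0, 1708]) cube([1310, 175, 910]); }


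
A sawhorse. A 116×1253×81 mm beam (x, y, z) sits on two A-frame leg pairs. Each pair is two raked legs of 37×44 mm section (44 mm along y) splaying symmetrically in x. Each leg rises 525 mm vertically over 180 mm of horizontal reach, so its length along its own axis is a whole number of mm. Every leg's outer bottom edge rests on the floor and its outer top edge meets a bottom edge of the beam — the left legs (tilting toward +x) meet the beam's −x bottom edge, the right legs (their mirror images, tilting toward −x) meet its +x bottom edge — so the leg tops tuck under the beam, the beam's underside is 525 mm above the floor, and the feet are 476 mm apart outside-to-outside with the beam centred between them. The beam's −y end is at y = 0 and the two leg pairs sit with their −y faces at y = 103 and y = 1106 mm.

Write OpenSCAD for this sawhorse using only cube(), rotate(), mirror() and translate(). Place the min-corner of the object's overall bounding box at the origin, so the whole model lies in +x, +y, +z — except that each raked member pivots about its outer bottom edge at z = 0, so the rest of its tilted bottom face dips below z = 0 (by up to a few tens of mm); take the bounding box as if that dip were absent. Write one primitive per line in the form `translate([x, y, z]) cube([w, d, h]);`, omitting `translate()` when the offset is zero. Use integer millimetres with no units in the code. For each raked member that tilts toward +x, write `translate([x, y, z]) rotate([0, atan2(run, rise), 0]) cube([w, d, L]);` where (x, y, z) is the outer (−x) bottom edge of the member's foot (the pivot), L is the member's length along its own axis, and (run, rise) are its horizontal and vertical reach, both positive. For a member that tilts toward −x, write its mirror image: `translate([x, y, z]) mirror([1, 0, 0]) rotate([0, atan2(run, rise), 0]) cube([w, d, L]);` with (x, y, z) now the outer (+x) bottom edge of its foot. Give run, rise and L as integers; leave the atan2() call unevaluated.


translate([180, 0, 525]) cube([116, 1253, 81]);
translate([0, 103, 0]) rotate([0, atan2(180, 525), 0]) cube([37, 44, 555]);
translate([476, 103, 0]) mirror([1, 0, 0]) rotate([0, atan2(180, 525), 0]) cube([37, 44, 555]);
translate([0, 1106, 0]) rotate([0, atan2(180, 525), 0]) cube([37, 44, 555]);
translate([476, 1106, 0]) mirror([1, 0, 0]) rotate([0, atan2(180, 525), 0]) cube([37, 44, 555]);


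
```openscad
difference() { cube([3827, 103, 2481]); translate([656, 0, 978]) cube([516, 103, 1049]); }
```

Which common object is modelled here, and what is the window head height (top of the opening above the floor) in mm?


A wall with a window opening. The window head height is 2027 mm.

A wall with a rectangular opening subtracted — a window. Sill at z = 978, opening 1049 mm tall, so the head is at 978 + 1049 = 2027 mm.


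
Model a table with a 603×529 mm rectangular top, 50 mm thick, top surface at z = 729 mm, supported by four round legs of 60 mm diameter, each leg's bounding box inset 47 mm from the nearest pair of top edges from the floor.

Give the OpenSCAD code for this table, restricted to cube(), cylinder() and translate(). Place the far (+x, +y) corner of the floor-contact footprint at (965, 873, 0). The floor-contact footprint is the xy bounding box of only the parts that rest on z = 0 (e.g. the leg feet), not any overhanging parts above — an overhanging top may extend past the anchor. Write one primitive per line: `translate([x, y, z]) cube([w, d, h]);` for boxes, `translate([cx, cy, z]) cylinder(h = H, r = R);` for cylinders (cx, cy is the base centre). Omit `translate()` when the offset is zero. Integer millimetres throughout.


translate([409, 391, 679]) cube([603, 529, 50]);
translate([486, 468, 0]) cylinder(h = 679, r = 30);
translate([935, 468, 0]) cylinder(h = 679, r = 30);
translate([486, 843, 0]) cylinder(h = 679, r = 30);
translate([935, 843, 0]) cylinder(h = 679, r = 30);


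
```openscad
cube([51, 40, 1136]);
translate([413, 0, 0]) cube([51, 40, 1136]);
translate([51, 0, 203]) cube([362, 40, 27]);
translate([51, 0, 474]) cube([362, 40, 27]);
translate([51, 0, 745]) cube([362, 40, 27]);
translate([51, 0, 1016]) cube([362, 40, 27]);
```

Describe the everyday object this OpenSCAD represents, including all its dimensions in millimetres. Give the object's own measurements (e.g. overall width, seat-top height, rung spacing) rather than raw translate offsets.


A straight ladder. Two 51×40 mm vertical rails, 1136 mm tall, stand 464 mm apart (outside-to-outside) with their front faces coplanar on the −y side. 4 rungs, each 40 mm deep and 27 mm tall, span between the inner faces of the rails, front faces flush with the rails. The lowest rung's underside is at z = 203 mm and rungs are spaced 271 mm apart (underside to underside).


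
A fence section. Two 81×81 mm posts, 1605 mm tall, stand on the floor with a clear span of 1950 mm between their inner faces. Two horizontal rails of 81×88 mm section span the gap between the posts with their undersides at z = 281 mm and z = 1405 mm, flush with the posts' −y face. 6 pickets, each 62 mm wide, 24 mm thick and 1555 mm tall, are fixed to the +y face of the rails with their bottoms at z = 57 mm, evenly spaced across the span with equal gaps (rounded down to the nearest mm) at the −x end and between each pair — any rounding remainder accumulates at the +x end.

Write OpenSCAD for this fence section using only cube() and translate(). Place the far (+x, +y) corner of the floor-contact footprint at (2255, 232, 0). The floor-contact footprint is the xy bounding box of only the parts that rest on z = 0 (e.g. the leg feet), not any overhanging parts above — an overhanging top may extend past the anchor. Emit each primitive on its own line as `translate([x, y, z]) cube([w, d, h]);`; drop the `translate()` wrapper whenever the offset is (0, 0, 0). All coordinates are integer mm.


translate([143, 151, 0]) cube([81, 81, 1605]);
translate([2174, 151, 0]) cube([81, 81, 1605]);
translate([224, 151, 281]) cube([1950, 81, 88]);
translate([224, 151, 1405]) cube([1950, 81, 88]);
translate([449, 232, 57]) cube([62, 24, 1555]);
translate([736, 232, 57]) cube([62, 24, 1555]);
translate([1023, 232, 57]) cube([62, 24, 1555]);
translate([1310, 232, 57]) cube([62, 24, 1555]);
translate([1597, 232, 57]) cube([62, 24, 1555]);
translate([1884, 232, 57]) cube([62, 24, 1555]);


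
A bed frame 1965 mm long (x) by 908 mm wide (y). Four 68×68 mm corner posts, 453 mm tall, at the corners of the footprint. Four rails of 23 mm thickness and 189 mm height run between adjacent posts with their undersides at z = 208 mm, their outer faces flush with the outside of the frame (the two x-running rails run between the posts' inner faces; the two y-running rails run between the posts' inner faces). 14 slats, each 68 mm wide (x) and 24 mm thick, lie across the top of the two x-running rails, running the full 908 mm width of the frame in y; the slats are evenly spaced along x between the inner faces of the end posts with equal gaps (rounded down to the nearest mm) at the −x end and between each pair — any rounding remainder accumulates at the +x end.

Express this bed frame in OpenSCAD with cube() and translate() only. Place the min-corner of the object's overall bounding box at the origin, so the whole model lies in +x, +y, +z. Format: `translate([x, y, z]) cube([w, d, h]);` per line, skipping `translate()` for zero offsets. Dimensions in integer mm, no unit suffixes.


cube([68, 68, 453]);
translate([0, 840, 0]) cube([68, 68, 453]);
translate([1897, 0, 0]) cube([68, 68, 453]);
translate([1897, 840, 0]) cube([68, 68, 453]);
translate([68, 0, 208]) cube([1829, 23, 189]);
translate([68, 885, 208]) cube([1829, 23, 189]);
translate([0, 68, 208]) cube([23, 772, 189]);
translate([1942, 68, 208]) cube([23, 772, 189]);
translate([126, 0, 397]) cube([68, 908, 24]);
translate([252, 0, 397]) cube([68, 908, 24]);
translate([378, 0, 397]) cube([68, 908, 24]);
translate([504, 0, 397]) cube([68, 908, 24]);
translate([630, 0, 397]) cube([68, 908, 24]);
translate([756, 0, 397]) cube([68, 908, 24]);
translate([882, 0, 397]) cube([68, 908, 24]);
translate([1008, 0, 397]) cube([68, 908, 24]);
translate([1134, 0, 397]) cube([68, 908, 24]);
translate([1260, 0, 397]) cube([68, 908, 24]);
translate([1386, 0, 397]) cube([68, 908, 24]);
translate([1512, 0, 397]) cube([68, 908, 24]);
translate([1638, 0, 397]) cube([68, 908, 24]);
translate([1764, 0, 397]) cube([68, 908, 24]);
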